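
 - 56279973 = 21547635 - 77827608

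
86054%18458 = 12222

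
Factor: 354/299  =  2^1*3^1*13^( - 1)*23^( - 1)*59^1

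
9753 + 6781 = 16534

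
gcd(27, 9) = 9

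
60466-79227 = -18761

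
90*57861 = 5207490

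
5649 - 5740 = - 91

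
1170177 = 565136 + 605041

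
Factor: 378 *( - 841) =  - 317898 = - 2^1*3^3 * 7^1*29^2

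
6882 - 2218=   4664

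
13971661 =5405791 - -8565870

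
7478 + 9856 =17334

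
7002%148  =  46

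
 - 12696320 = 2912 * ( - 4360) 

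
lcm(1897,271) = 1897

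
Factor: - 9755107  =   - 29^1*359^1*937^1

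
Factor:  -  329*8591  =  -2826439 = -7^1*11^2*47^1*71^1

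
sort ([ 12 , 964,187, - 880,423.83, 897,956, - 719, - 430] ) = [  -  880, - 719, - 430,  12 , 187,  423.83,897,956,964 ] 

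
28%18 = 10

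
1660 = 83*20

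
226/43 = 5+ 11/43 = 5.26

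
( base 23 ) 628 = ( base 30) 3hi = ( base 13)1614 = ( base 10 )3228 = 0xc9c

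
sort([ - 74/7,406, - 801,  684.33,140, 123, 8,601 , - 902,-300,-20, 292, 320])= [ - 902, - 801 , - 300, - 20, - 74/7, 8, 123, 140 , 292,320,  406 , 601,684.33] 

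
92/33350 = 2/725 = 0.00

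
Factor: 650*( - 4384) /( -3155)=2^6*5^1*13^1* 137^1*631^( - 1) = 569920/631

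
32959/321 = 102+217/321 = 102.68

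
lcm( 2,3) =6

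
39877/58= 39877/58 = 687.53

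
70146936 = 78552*893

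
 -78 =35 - 113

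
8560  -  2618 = 5942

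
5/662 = 5/662  =  0.01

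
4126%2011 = 104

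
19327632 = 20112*961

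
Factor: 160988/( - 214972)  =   -167^1*223^( - 1)= - 167/223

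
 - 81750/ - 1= 81750+0/1 = 81750.00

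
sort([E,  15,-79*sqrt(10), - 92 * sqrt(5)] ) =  [-79*sqrt( 10), -92*sqrt( 5) , E, 15 ]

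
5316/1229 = 4 + 400/1229 = 4.33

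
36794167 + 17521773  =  54315940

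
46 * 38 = 1748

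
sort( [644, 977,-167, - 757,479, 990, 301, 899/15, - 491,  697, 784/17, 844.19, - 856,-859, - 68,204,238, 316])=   [ - 859, -856, - 757,-491, - 167, - 68, 784/17, 899/15, 204, 238, 301  ,  316 , 479, 644, 697,844.19, 977,990 ]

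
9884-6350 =3534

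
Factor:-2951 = -13^1*227^1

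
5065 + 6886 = 11951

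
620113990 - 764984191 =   -  144870201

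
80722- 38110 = 42612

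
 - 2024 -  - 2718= 694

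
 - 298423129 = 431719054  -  730142183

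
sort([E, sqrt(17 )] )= [ E, sqrt( 17 )]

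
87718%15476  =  10338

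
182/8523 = 182/8523 =0.02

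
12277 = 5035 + 7242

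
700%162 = 52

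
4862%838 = 672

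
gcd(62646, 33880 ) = 2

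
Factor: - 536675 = - 5^2 * 21467^1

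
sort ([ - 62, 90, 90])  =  [ - 62,90,90] 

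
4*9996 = 39984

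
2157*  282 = 608274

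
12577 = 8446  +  4131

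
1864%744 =376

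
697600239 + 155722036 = 853322275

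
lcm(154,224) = 2464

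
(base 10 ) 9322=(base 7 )36115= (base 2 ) 10010001101010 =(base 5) 244242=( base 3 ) 110210021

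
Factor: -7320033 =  - 3^2 * 7^1*116191^1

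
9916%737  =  335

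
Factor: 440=2^3 * 5^1*11^1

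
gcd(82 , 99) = 1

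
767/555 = 767/555=1.38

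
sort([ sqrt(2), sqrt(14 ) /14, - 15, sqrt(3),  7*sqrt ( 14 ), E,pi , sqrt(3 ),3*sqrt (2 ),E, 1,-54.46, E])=[-54.46,  -  15,sqrt( 14 )/14,1, sqrt(2), sqrt(3 ), sqrt(3),E, E,E,pi,3*sqrt( 2), 7 *sqrt(14)]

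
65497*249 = 16308753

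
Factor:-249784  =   - 2^3 * 31223^1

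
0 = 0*11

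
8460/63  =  940/7 = 134.29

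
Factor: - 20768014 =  - 2^1 * 1061^1 *9787^1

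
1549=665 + 884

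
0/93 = 0 = 0.00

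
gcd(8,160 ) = 8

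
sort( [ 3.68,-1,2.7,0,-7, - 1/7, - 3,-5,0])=[ - 7, - 5, - 3, - 1, -1/7,0,0, 2.7,3.68 ]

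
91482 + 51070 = 142552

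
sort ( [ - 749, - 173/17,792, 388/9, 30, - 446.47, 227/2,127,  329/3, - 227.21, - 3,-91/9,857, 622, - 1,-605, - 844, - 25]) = [ - 844, - 749,  -  605, - 446.47, - 227.21, - 25,-173/17, - 91/9, - 3,-1,30,388/9,329/3, 227/2, 127,622,792,857 ]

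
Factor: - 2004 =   -  2^2*3^1*167^1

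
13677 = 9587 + 4090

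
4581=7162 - 2581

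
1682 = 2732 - 1050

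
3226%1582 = 62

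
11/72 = 11/72= 0.15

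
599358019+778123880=1377481899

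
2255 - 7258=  - 5003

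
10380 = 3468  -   -6912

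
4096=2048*2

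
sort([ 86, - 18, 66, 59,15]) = [ - 18,15,59 , 66, 86]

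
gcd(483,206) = 1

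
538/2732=269/1366 = 0.20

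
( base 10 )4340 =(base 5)114330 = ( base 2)1000011110100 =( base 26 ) 6ao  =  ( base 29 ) 54j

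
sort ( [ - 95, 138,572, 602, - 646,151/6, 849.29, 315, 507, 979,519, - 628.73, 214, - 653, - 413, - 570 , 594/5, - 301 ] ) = [ - 653, - 646, - 628.73, - 570, - 413, - 301, - 95,151/6,594/5, 138, 214 , 315, 507, 519,572, 602, 849.29 , 979]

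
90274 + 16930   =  107204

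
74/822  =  37/411 = 0.09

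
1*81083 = 81083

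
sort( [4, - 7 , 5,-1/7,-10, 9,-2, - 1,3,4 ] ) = [- 10,-7, - 2, - 1, - 1/7, 3, 4, 4,  5, 9]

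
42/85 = 42/85 = 0.49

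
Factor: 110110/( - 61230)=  - 847/471 =- 3^( - 1) * 7^1*11^2 * 157^( - 1 )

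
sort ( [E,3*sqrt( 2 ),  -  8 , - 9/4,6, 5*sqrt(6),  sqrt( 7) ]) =[ - 8, - 9/4,sqrt(7),E,  3*sqrt( 2),6,  5*sqrt( 6)] 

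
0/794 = 0 = 0.00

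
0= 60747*0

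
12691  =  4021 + 8670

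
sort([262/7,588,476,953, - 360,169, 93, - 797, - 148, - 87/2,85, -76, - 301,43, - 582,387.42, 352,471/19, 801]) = [ - 797, - 582,  -  360,-301,-148 , - 76,-87/2,471/19,262/7,43,85, 93  ,  169,352,387.42,476, 588, 801 , 953]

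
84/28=3 = 3.00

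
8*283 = 2264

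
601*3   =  1803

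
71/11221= 71/11221 = 0.01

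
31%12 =7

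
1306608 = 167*7824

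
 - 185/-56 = 3 + 17/56 = 3.30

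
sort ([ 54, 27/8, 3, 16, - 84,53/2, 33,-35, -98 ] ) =[ - 98, - 84, - 35, 3, 27/8,  16 , 53/2, 33, 54]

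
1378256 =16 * 86141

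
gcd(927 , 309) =309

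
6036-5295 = 741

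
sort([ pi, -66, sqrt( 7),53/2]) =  [ - 66, sqrt ( 7 ),pi, 53/2 ] 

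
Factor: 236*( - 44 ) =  - 10384  =  - 2^4*11^1*59^1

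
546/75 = 7 + 7/25 = 7.28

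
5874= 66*89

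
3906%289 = 149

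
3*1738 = 5214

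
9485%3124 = 113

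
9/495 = 1/55 = 0.02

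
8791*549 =4826259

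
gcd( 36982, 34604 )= 82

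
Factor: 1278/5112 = 2^(  -  2) = 1/4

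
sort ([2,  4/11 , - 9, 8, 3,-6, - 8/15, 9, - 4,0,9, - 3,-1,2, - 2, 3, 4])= [ - 9, - 6, - 4,-3,-2,-1, - 8/15,0, 4/11 , 2,2, 3 , 3, 4,8 , 9,9 ]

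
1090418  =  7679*142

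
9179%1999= 1183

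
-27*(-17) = 459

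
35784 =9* 3976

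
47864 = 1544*31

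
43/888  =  43/888  =  0.05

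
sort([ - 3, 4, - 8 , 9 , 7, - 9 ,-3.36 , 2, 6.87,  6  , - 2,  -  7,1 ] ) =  [ - 9, - 8, -7, - 3.36 , - 3, - 2,1, 2, 4,  6,  6.87 , 7, 9]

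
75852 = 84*903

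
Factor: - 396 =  - 2^2*3^2*11^1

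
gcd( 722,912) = 38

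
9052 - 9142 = - 90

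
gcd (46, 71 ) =1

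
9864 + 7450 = 17314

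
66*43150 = 2847900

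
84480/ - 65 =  - 16896/13=-1299.69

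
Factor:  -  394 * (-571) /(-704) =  - 2^ ( - 5)*11^(- 1 ) * 197^1 * 571^1  =  -112487/352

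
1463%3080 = 1463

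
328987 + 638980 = 967967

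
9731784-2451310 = 7280474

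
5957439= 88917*67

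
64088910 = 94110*681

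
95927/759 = 126 + 293/759=126.39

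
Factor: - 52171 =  - 7^1* 29^1*257^1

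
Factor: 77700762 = 2^1*3^3*23^1 * 73^1*857^1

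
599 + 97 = 696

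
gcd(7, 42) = 7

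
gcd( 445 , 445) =445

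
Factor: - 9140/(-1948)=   2285/487 = 5^1*457^1*487^ (-1)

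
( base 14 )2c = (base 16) 28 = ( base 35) 15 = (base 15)2A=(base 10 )40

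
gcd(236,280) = 4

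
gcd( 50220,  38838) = 6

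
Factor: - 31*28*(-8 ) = 6944 = 2^5*7^1*31^1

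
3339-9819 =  - 6480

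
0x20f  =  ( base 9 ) 645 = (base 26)k7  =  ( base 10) 527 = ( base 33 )fw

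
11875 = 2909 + 8966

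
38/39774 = 19/19887=0.00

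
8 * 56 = 448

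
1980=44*45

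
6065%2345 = 1375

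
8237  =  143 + 8094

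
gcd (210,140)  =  70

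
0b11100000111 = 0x707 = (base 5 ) 24144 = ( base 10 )1799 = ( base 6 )12155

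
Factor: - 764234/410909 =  - 2^1*53^(-1) * 7753^ ( - 1) * 382117^1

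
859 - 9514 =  - 8655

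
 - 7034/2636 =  - 3 + 437/1318 = - 2.67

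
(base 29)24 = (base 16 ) 3e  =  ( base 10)62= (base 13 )4A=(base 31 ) 20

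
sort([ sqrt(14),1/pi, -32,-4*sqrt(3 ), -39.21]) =[ - 39.21, - 32,-4*sqrt(3), 1/pi,sqrt( 14) ] 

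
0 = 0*415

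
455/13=35  =  35.00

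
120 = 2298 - 2178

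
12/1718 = 6/859 = 0.01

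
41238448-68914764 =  - 27676316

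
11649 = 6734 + 4915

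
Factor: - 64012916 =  - 2^2 * 11^1*1454839^1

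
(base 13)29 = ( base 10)35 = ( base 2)100011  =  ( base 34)11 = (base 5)120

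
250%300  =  250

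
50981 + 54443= 105424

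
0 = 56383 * 0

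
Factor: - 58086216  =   - 2^3*3^2*179^1* 4507^1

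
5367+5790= 11157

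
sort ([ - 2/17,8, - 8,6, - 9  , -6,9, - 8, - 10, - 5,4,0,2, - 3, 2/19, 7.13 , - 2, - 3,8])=[ - 10, - 9,-8,  -  8, - 6, - 5 , - 3, - 3, - 2,-2/17 , 0, 2/19,2,4,  6,7.13,8, 8,9]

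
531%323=208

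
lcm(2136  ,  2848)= 8544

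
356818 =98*3641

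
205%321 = 205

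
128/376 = 16/47 = 0.34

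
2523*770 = 1942710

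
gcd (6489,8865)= 9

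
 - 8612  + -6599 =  - 15211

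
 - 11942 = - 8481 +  - 3461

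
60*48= 2880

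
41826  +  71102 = 112928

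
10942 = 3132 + 7810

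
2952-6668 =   -  3716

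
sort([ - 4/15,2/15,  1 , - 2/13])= [ - 4/15,-2/13, 2/15, 1] 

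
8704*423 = 3681792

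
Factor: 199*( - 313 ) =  - 199^1*313^1 = - 62287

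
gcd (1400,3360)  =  280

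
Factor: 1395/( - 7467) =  -465/2489 =- 3^1*5^1*19^( - 1 )*31^1*131^( -1 )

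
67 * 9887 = 662429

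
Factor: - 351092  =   - 2^2*7^1* 12539^1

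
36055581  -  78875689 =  - 42820108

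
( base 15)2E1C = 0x26C7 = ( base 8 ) 23307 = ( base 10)9927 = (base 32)9M7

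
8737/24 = 364 + 1/24 = 364.04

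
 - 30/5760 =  - 1/192 = -0.01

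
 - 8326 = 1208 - 9534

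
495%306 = 189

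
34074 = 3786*9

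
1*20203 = 20203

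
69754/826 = 34877/413 = 84.45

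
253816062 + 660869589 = 914685651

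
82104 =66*1244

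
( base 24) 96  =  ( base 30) 7C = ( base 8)336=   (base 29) 7j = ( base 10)222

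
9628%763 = 472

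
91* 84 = 7644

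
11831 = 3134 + 8697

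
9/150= 3/50  =  0.06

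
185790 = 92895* 2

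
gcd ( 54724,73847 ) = 1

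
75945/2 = 37972 + 1/2 = 37972.50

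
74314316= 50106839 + 24207477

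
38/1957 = 2/103 = 0.02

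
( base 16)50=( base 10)80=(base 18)48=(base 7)143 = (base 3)2222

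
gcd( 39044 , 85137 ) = 1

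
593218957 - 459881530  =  133337427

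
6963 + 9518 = 16481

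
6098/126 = 3049/63 = 48.40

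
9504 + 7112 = 16616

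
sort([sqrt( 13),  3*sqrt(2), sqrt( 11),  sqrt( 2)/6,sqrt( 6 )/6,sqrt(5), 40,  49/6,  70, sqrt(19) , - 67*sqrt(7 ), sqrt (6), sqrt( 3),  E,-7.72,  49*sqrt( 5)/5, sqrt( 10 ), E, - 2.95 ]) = [ - 67*sqrt( 7), - 7.72, - 2.95 , sqrt( 2) /6,  sqrt( 6)/6 , sqrt( 3), sqrt (5),  sqrt( 6),E,E, sqrt( 10),sqrt( 11),sqrt( 13),3*sqrt( 2), sqrt(19 ), 49/6,  49*sqrt(5)/5,40, 70 ]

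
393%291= 102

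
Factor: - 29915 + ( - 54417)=-84332 = - 2^2*29^1*727^1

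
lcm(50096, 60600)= 3757200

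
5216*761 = 3969376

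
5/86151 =5/86151 = 0.00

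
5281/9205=5281/9205 =0.57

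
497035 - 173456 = 323579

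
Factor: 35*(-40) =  - 2^3*5^2 * 7^1=-1400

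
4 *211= 844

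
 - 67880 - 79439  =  -147319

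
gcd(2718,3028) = 2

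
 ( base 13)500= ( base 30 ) s5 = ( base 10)845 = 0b1101001101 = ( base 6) 3525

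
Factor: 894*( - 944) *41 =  - 34601376=- 2^5 *3^1*41^1*59^1 *149^1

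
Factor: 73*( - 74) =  - 2^1*37^1*73^1 = -  5402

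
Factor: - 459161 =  - 359^1*1279^1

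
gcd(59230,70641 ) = 1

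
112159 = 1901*59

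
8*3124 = 24992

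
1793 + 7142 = 8935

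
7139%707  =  69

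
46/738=23/369 = 0.06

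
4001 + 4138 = 8139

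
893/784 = 1 + 109/784 = 1.14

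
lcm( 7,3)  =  21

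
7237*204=1476348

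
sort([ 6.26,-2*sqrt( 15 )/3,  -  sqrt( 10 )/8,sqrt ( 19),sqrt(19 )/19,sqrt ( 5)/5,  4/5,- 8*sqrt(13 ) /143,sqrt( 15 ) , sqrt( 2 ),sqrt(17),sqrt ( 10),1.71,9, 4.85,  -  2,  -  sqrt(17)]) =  [ -sqrt(17),- 2*sqrt(15)/3,-2,  -  sqrt(10)/8,-8*sqrt(13)/143,sqrt( 19)/19, sqrt(5) /5, 4/5, sqrt( 2 ) , 1.71,sqrt(10 ),sqrt (15 ),sqrt(17 ),sqrt(19),4.85,6.26,9 ]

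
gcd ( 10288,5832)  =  8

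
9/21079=9/21079 = 0.00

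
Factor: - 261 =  - 3^2*29^1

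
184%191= 184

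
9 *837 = 7533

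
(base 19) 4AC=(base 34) 1ee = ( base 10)1646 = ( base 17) 5be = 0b11001101110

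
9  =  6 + 3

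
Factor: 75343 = 59^1*1277^1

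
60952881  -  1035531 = 59917350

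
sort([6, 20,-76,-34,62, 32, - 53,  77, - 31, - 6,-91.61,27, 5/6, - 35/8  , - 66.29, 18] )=[ - 91.61, - 76 ,  -  66.29, - 53, - 34, - 31, - 6, - 35/8,5/6  ,  6,  18, 20,27, 32,62,77]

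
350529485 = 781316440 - 430786955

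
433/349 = 433/349=1.24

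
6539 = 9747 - 3208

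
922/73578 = 461/36789= 0.01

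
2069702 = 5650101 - 3580399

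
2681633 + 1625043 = 4306676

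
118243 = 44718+73525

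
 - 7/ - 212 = 7/212 = 0.03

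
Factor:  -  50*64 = - 3200 = - 2^7 * 5^2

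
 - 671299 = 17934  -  689233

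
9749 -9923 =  - 174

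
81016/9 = 81016/9  =  9001.78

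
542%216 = 110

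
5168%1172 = 480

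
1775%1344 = 431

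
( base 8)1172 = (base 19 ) 1E7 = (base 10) 634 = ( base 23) 14D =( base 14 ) 334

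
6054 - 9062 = - 3008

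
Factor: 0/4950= 0 = 0^1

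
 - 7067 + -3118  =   - 10185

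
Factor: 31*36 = 2^2*3^2*31^1 = 1116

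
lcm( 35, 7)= 35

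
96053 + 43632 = 139685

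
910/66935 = 182/13387= 0.01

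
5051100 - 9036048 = -3984948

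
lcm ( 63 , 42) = 126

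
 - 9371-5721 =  - 15092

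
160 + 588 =748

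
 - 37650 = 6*( - 6275 ) 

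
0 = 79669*0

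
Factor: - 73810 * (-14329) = 1057623490 =2^1*5^1*7^1*11^2*23^1*61^1*89^1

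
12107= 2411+9696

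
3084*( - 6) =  - 18504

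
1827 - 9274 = - 7447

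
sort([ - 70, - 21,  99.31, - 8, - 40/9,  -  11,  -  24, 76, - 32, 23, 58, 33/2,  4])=[ - 70, - 32, - 24, -21, - 11, - 8, - 40/9, 4, 33/2, 23, 58,  76, 99.31]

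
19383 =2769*7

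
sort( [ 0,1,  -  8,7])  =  [ - 8,0, 1, 7] 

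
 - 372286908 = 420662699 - 792949607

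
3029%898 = 335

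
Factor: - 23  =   - 23^1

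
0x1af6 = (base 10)6902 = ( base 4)1223312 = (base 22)e5g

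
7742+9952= 17694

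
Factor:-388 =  - 2^2*97^1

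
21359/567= 37 + 380/567=37.67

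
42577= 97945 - 55368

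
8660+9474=18134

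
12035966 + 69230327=81266293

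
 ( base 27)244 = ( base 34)1c6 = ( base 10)1570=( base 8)3042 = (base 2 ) 11000100010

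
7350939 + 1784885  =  9135824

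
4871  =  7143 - 2272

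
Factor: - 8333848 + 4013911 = - 3^2*677^1*709^1 = -4319937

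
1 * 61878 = 61878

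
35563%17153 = 1257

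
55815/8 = 55815/8 = 6976.88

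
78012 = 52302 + 25710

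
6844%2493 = 1858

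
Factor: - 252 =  - 2^2*3^2*7^1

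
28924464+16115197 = 45039661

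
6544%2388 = 1768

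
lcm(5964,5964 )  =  5964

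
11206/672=16 + 227/336 = 16.68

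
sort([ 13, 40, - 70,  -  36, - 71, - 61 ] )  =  [ - 71,-70, - 61, - 36,13,40]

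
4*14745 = 58980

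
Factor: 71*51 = 3621 = 3^1*17^1*71^1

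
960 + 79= 1039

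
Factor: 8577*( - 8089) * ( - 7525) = 3^2*5^2*7^1*43^1 *953^1*8089^1 =522079631325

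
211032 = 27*7816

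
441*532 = 234612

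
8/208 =1/26= 0.04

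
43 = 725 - 682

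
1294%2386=1294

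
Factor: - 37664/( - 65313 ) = 2^5*3^ ( - 3)*11^1* 41^( - 1 )*59^(-1) * 107^1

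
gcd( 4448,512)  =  32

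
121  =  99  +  22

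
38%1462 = 38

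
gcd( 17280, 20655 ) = 135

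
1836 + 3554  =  5390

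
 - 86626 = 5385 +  - 92011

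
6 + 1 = 7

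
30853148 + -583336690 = - 552483542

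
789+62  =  851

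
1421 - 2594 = -1173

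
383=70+313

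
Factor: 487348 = 2^2*73^1 * 1669^1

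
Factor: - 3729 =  - 3^1 * 11^1*113^1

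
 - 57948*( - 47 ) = 2723556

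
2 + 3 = 5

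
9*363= 3267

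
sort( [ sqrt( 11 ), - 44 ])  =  [ - 44 , sqrt( 11) ] 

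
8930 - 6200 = 2730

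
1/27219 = 1/27219 = 0.00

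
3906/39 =1302/13 = 100.15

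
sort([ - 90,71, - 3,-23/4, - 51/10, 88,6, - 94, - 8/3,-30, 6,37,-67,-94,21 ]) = [ - 94 , - 94, - 90,- 67, - 30, - 23/4, -51/10, - 3, - 8/3, 6,6,21, 37,71,88 ] 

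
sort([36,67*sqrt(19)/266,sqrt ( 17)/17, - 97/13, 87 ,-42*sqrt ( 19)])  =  [ - 42*sqrt( 19), - 97/13,sqrt( 17) /17,67*sqrt(19 )/266,36,  87 ] 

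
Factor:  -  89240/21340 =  - 46/11 = - 2^1*11^( - 1 )*  23^1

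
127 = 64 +63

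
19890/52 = 382 + 1/2 =382.50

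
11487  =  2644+8843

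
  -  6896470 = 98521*( - 70) 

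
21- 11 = 10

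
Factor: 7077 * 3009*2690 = 57282724170  =  2^1*3^2*5^1*7^1*17^1*59^1*269^1*337^1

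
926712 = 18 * 51484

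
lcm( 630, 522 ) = 18270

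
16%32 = 16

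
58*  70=4060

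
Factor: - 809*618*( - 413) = 206484306 =2^1*3^1*7^1*59^1*103^1*809^1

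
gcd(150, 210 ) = 30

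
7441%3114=1213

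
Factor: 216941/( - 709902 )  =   - 2^ (-1)*3^(  -  2 ) * 401^1*541^1 * 39439^ ( - 1 )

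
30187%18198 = 11989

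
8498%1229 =1124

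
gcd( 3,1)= 1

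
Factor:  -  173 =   -  173^1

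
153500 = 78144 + 75356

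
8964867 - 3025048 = 5939819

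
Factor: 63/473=3^2 *7^1*11^( - 1)*43^( - 1)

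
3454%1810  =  1644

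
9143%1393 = 785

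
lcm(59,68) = 4012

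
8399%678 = 263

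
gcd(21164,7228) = 52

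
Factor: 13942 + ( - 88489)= - 74547 = - 3^3*11^1*251^1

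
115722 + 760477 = 876199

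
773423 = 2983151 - 2209728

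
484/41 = 484/41= 11.80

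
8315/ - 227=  -8315/227 = - 36.63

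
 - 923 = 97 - 1020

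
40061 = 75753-35692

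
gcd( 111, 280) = 1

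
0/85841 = 0 = 0.00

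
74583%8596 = 5815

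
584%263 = 58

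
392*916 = 359072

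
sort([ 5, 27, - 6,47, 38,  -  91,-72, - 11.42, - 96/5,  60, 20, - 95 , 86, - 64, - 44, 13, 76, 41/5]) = [ - 95, - 91 ,- 72, - 64, - 44, - 96/5, - 11.42, - 6, 5, 41/5, 13, 20, 27 , 38, 47, 60, 76,86]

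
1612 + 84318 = 85930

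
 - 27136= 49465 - 76601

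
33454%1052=842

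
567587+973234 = 1540821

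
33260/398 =83 + 113/199=83.57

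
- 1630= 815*( - 2)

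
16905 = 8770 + 8135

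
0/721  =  0 = 0.00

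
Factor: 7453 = 29^1 * 257^1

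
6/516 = 1/86= 0.01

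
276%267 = 9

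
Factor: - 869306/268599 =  - 2^1 * 3^( - 1 ) * 53^1 * 59^1*139^1 * 89533^(-1 ) 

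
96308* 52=5008016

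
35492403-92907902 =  - 57415499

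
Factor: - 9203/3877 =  - 3877^( - 1 )*9203^1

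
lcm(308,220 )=1540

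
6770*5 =33850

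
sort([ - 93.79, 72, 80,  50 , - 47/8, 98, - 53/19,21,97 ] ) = [ - 93.79, - 47/8, - 53/19 , 21, 50 , 72,80, 97, 98]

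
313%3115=313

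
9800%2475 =2375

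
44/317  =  44/317=0.14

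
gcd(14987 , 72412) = 1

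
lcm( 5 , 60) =60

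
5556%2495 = 566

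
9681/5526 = 3227/1842 = 1.75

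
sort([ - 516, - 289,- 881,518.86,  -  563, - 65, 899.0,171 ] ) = [ - 881,  -  563, - 516,-289, - 65,171, 518.86, 899.0]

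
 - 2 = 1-3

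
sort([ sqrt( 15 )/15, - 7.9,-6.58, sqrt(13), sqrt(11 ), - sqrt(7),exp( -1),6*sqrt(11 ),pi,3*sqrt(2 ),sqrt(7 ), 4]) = [- 7.9,  -  6.58, - sqrt( 7),sqrt (15) /15,exp( - 1),sqrt( 7),pi,sqrt(11) , sqrt( 13),4,3*sqrt(2),  6  *  sqrt( 11)]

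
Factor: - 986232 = -2^3*3^1*13^1*29^1*109^1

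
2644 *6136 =16223584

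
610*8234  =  5022740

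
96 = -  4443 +4539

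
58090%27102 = 3886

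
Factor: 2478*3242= 8033676=2^2 * 3^1*7^1*59^1 *1621^1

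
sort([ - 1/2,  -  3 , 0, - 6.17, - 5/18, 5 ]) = [ - 6.17, - 3, - 1/2, - 5/18,0 , 5]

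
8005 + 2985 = 10990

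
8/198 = 4/99 = 0.04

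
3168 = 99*32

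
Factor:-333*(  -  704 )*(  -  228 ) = -2^8 * 3^3*11^1*19^1*37^1=   -  53450496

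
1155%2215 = 1155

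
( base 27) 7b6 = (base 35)4EG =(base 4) 1110132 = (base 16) 151e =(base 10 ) 5406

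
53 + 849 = 902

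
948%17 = 13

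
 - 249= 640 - 889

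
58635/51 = 19545/17=1149.71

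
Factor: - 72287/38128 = - 2^(  -  4)*2383^(-1)*72287^1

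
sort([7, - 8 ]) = [ - 8, 7] 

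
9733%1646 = 1503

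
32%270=32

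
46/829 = 46/829 = 0.06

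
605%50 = 5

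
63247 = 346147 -282900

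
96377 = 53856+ 42521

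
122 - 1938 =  - 1816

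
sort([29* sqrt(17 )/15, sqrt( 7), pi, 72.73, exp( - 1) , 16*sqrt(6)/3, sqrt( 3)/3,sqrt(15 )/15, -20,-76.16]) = [ - 76.16, - 20,sqrt(15 ) /15, exp( - 1),sqrt(3 )/3, sqrt(7),  pi, 29*sqrt(17)/15,  16*sqrt(6 ) /3,72.73]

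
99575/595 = 167  +  6/17 = 167.35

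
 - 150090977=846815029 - 996906006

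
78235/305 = 15647/61 = 256.51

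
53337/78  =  17779/26 = 683.81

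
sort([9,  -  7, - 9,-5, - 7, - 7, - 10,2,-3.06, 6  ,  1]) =[-10, - 9,  -  7, -7, - 7,  -  5, - 3.06 , 1,2,6,9]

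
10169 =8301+1868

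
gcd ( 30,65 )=5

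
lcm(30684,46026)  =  92052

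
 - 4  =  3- 7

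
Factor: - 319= - 11^1*29^1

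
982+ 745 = 1727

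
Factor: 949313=31^1*113^1*271^1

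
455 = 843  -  388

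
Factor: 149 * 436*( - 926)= - 60156664 = - 2^3 * 109^1*149^1*463^1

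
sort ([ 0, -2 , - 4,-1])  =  [ - 4, - 2, - 1, 0] 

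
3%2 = 1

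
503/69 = 503/69=   7.29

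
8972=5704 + 3268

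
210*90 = 18900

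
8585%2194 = 2003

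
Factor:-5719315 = - 5^1*7^1 * 163409^1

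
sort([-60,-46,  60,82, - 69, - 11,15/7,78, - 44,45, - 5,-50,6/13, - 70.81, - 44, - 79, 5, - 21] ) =[ - 79,  -  70.81, -69, - 60,  -  50, - 46 , - 44, - 44, - 21, - 11,-5, 6/13, 15/7,5,  45,60,78, 82] 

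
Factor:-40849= -40849^1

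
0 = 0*850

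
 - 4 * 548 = -2192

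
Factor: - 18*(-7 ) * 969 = 2^1 * 3^3*7^1*17^1  *  19^1 = 122094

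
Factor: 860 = 2^2*5^1*43^1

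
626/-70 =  - 313/35  =  -8.94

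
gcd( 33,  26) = 1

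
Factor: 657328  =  2^4*7^1*5869^1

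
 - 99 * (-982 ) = 97218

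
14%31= 14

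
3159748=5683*556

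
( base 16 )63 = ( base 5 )344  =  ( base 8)143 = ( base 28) 3F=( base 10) 99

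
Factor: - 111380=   -  2^2*5^1*5569^1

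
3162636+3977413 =7140049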